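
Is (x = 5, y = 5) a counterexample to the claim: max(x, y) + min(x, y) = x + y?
No

Substituting x = 5, y = 5:
LHS = max(5, 5) + min(5, 5) = 10
RHS = 5 + 5 = 10

The sides agree, so this pair does not disprove the claim.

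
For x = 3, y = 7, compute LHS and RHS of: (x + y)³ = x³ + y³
LHS = (3 + 7)³ = 1000
RHS = 3³ + 7³ = 370

LHS ≠ RHS, so the equation does not hold here.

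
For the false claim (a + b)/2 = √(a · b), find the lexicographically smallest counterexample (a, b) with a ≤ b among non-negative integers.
(a, b) = (0, 1)

At (0, 0): both sides equal 0, so it holds there.

Substituting (0, 1) into the claim:
LHS = (0 + 1)/2 = 1/2
RHS = √(0 · 1) = 0

Since LHS ≠ RHS, this pair disproves the claim, and no lexicographically smaller pair (a ≤ b, non-negative integers) does.

For instance (0, 5) is also a counterexample (LHS = 5/2, RHS = 0), but it's lexicographically larger.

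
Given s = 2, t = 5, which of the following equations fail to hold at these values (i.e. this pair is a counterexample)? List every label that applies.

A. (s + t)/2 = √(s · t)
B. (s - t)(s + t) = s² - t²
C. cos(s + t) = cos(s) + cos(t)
A, C

Evaluating each claim at the given values:
A. LHS = 7/2, RHS = √(10) ≈ 3.162 → fails here (LHS ≠ RHS)
B. LHS = -21, RHS = -21 → holds here (LHS = RHS)
C. LHS = cos(7) ≈ 0.7539, RHS = cos(2) + cos(5) ≈ -0.1325 → fails here (LHS ≠ RHS)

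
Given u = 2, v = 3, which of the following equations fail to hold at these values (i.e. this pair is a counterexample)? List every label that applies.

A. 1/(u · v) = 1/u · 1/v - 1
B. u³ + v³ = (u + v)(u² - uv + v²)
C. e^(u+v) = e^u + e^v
A, C

Evaluating each claim at the given values:
A. LHS = 1/6, RHS = -5/6 → fails here (LHS ≠ RHS)
B. LHS = 35, RHS = 35 → holds here (LHS = RHS)
C. LHS = e^5 ≈ 148.4, RHS = e^2 + e^3 ≈ 27.47 → fails here (LHS ≠ RHS)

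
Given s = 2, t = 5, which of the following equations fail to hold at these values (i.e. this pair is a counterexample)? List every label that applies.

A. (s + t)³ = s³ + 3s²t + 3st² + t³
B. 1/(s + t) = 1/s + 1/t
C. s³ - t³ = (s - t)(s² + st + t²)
B

Evaluating each claim at the given values:
A. LHS = 343, RHS = 343 → holds here (LHS = RHS)
B. LHS = 1/7, RHS = 7/10 → fails here (LHS ≠ RHS)
C. LHS = -117, RHS = -117 → holds here (LHS = RHS)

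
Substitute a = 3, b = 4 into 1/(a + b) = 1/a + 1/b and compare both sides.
LHS = 1/(3 + 4) = 1/7
RHS = 1/3 + 1/4 = 7/12

LHS ≠ RHS, so the equation does not hold here.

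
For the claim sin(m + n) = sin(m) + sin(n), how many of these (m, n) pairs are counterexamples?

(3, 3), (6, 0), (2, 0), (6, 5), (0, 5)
Testing each pair:
(3, 3): LHS = sin(6) ≈ -0.2794, RHS = 2·sin(3) ≈ 0.2822 → counterexample
(6, 0): LHS = sin(6) ≈ -0.2794, RHS = sin(6) ≈ -0.2794 → satisfies claim
(2, 0): LHS = sin(2) ≈ 0.9093, RHS = sin(2) ≈ 0.9093 → satisfies claim
(6, 5): LHS = sin(11) ≈ -1, RHS = sin(5) + sin(6) ≈ -1.238 → counterexample
(0, 5): LHS = sin(5) ≈ -0.9589, RHS = sin(5) ≈ -0.9589 → satisfies claim

That makes 2 counterexamples.

Answer: 2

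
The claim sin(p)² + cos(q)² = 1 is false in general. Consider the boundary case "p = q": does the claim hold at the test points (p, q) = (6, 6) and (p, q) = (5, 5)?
Yes, holds at both test points

At (6, 6): LHS = sin(6)² + cos(6)² = 1, RHS = 1 → equal
At (5, 5): LHS = cos(5)² + sin(5)² = 1, RHS = 1 → equal

So the claim does hold at both of these boundary points, even though it is not an identity.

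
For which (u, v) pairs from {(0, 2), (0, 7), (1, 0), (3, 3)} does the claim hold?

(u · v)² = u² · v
Testing each pair:
(0, 2): LHS = 0, RHS = 0 → holds
(0, 7): LHS = 0, RHS = 0 → holds
(1, 0): LHS = 0, RHS = 0 → holds
(3, 3): LHS = 81, RHS = 27 → fails

3 of 4 pairs satisfy the claim.

Answer: (0, 2), (0, 7), (1, 0)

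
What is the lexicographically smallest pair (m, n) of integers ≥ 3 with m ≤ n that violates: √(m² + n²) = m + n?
(m, n) = (3, 3)

Substituting (3, 3) into the claim:
LHS = √(3² + 3²) = 3·√(2) ≈ 4.243
RHS = 3 + 3 = 6

Since LHS ≠ RHS, this pair disproves the claim, and no lexicographically smaller pair (m ≤ n, integers ≥ 3) does.

For instance (6, 10) is also a counterexample (LHS = 2·√(34) ≈ 11.66, RHS = 16), but it's lexicographically larger.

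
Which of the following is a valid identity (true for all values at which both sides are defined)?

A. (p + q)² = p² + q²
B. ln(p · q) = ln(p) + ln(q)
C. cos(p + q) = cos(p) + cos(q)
B

A: fails at (4, 6) — LHS = 100, RHS = 52.
B: holds — e.g. at (1, 2), both sides equal ln(2) ≈ 0.6931.
C: fails at (1, 2) — LHS = cos(3) ≈ -0.99, RHS = cos(2) + cos(1) ≈ 0.1242.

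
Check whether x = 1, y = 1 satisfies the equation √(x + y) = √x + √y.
Fails

Substituting x = 1, y = 1:

LHS = √(1 + 1) = √(2) ≈ 1.414
RHS = √1 + √1 = 2

LHS ≠ RHS, so the equation does not hold at this point.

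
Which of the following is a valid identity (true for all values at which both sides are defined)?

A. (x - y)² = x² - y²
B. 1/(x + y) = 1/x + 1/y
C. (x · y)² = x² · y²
C

A: fails at (1, 3) — LHS = 4, RHS = -8.
B: fails at (3, 7) — LHS = 1/10, RHS = 10/21.
C: holds — e.g. at (5, 5), both sides equal 625.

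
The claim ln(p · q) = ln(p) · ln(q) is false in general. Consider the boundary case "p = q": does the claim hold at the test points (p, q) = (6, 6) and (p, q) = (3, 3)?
At (6, 6): LHS = ln(36) ≈ 3.584 ≠ RHS = ln(6)² ≈ 3.21
At (3, 3): LHS = ln(9) ≈ 2.197 ≠ RHS = ln(3)² ≈ 1.207

Answer: No, fails at both test points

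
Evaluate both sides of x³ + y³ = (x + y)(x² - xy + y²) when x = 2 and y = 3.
LHS = 2³ + 3³ = 35
RHS = (2 + 3)(2² - 2·3 + 3²) = 35

LHS = RHS: the two sides agree.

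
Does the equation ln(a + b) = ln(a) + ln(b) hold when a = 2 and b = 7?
Substituting a = 2, b = 7:

LHS = ln(2 + 7) = ln(9) ≈ 2.197
RHS = ln(2) + ln(7) ≈ 2.639

LHS ≠ RHS, so the equation does not hold at this point.

Answer: Fails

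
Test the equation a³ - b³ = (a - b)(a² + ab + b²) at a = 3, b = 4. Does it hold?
Substituting a = 3, b = 4:

LHS = 3³ - 4³ = -37
RHS = (3 - 4)(3² + 3·4 + 4²) = -37

LHS = RHS, so the equation holds at this point.

Answer: Holds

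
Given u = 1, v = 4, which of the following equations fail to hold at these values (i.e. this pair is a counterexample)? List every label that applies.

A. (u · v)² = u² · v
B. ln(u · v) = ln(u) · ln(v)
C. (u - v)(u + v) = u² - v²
Evaluating each claim at the given values:
A. LHS = 16, RHS = 4 → fails here (LHS ≠ RHS)
B. LHS = ln(4) ≈ 1.386, RHS = 0 → fails here (LHS ≠ RHS)
C. LHS = -15, RHS = -15 → holds here (LHS = RHS)

Answer: A, B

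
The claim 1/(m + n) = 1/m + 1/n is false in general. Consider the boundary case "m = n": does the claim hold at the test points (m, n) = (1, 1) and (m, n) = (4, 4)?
No, fails at both test points

At (1, 1): LHS = 1/2 ≠ RHS = 2
At (4, 4): LHS = 1/8 ≠ RHS = 1/2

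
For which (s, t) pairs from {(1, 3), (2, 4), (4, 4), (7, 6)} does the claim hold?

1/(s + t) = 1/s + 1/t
Testing each pair:
(1, 3): LHS = 1/4, RHS = 4/3 → fails
(2, 4): LHS = 1/6, RHS = 3/4 → fails
(4, 4): LHS = 1/8, RHS = 1/2 → fails
(7, 6): LHS = 1/13, RHS = 13/42 → fails

No pair satisfies the claim.

Answer: None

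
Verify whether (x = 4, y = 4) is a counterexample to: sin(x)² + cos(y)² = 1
Substituting x = 4, y = 4:
LHS = sin(4)² + cos(4)² = 1
RHS = 1

The sides agree, so this pair does not disprove the claim.

Answer: No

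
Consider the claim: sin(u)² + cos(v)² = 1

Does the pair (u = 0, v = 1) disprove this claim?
Yes

Substituting u = 0, v = 1:
LHS = sin(0)² + cos(1)² = cos(1)² ≈ 0.2919
RHS = 1

Since LHS ≠ RHS, this pair disproves the claim.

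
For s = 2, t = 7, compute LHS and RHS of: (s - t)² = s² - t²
LHS = (2 - 7)² = 25
RHS = 2² - 7² = -45

LHS ≠ RHS, so the equation does not hold here.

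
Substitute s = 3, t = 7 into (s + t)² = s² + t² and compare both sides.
LHS = (3 + 7)² = 100
RHS = 3² + 7² = 58

LHS ≠ RHS, so the equation does not hold here.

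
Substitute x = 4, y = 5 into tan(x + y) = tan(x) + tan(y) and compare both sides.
LHS = tan(4 + 5) = tan(9) ≈ -0.4523
RHS = tan(4) + tan(5) ≈ -2.223

LHS ≠ RHS (they differ by about 1.77), so the equation does not hold here.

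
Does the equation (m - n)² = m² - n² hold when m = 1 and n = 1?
Substituting m = 1, n = 1:

LHS = (1 - 1)² = 0
RHS = 1² - 1² = 0

LHS = RHS, so the equation holds at this point.

Answer: Holds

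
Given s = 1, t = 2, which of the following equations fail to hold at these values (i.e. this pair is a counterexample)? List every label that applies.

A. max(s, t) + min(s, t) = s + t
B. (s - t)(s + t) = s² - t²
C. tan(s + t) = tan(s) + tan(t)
Evaluating each claim at the given values:
A. LHS = 3, RHS = 3 → holds here (LHS = RHS)
B. LHS = -3, RHS = -3 → holds here (LHS = RHS)
C. LHS = tan(3) ≈ -0.1425, RHS = tan(2) + tan(1) ≈ -0.6276 → fails here (LHS ≠ RHS)

Answer: C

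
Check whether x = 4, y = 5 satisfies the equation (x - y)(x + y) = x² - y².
Holds

Substituting x = 4, y = 5:

LHS = (4 - 5)(4 + 5) = -9
RHS = 4² - 5² = -9

LHS = RHS, so the equation holds at this point.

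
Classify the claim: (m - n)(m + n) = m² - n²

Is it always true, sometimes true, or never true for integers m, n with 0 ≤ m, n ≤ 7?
Always true

The identity holds for every pair in the range. For instance at (m, n) = (2, 4): both sides equal -12.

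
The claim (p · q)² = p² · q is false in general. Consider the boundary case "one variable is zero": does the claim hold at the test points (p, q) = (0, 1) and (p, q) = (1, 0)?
At (0, 1): LHS = 0, RHS = 0 → equal
At (1, 0): LHS = 0, RHS = 0 → equal

So the claim does hold at both of these boundary points, even though it is not an identity.

Answer: Yes, holds at both test points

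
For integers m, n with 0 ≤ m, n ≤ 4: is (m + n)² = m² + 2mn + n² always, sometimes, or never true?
Always true

The identity holds for every pair in the range. For instance at (m, n) = (0, 4): both sides equal 16.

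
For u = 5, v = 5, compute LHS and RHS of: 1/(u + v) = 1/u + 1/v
LHS = 1/(5 + 5) = 1/10
RHS = 1/5 + 1/5 = 2/5

LHS ≠ RHS, so the equation does not hold here.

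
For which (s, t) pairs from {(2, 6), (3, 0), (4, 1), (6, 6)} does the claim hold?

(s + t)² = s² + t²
Testing each pair:
(2, 6): LHS = 64, RHS = 40 → fails
(3, 0): LHS = 9, RHS = 9 → holds
(4, 1): LHS = 25, RHS = 17 → fails
(6, 6): LHS = 144, RHS = 72 → fails

1 of 4 pairs satisfies the claim.

Answer: (3, 0)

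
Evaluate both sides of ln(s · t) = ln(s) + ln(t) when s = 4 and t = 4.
LHS = ln(4 · 4) = ln(16) ≈ 2.773
RHS = ln(4) + ln(4) = 2·ln(4) ≈ 2.773

LHS = RHS: the two sides agree.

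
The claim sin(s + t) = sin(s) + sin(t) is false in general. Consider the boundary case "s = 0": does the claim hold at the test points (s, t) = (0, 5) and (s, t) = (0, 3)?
At (0, 5): LHS = sin(5) ≈ -0.9589, RHS = sin(5) ≈ -0.9589 → equal
At (0, 3): LHS = sin(3) ≈ 0.1411, RHS = sin(3) ≈ 0.1411 → equal

So the claim does hold at both of these boundary points, even though it is not an identity.

Answer: Yes, holds at both test points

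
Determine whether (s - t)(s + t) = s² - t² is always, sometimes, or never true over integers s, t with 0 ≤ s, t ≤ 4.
The identity holds for every pair in the range. For instance at (s, t) = (3, 3): both sides equal 0.

Answer: Always true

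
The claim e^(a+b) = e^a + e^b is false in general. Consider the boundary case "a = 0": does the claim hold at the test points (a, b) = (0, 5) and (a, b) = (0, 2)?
At (0, 5): LHS = e^5 ≈ 148.4 ≠ RHS = 1 + e^5 ≈ 149.4
At (0, 2): LHS = e^2 ≈ 7.389 ≠ RHS = 1 + e^2 ≈ 8.389

Answer: No, fails at both test points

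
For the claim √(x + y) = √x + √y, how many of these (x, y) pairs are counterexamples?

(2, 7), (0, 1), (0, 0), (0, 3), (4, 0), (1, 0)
Testing each pair:
(2, 7): LHS = 3, RHS = √(2) + √(7) ≈ 4.06 → counterexample
(0, 1): LHS = 1, RHS = 1 → satisfies claim
(0, 0): LHS = 0, RHS = 0 → satisfies claim
(0, 3): LHS = √(3) ≈ 1.732, RHS = √(3) ≈ 1.732 → satisfies claim
(4, 0): LHS = 2, RHS = 2 → satisfies claim
(1, 0): LHS = 1, RHS = 1 → satisfies claim

That makes 1 counterexample.

Answer: 1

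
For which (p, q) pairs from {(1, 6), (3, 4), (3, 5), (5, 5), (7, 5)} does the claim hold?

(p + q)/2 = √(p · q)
Testing each pair:
(1, 6): LHS = 7/2, RHS = √(6) ≈ 2.449 → fails
(3, 4): LHS = 7/2, RHS = 2·√(3) ≈ 3.464 → fails
(3, 5): LHS = 4, RHS = √(15) ≈ 3.873 → fails
(5, 5): LHS = 5, RHS = 5 → holds
(7, 5): LHS = 6, RHS = √(35) ≈ 5.916 → fails

1 of 5 pairs satisfies the claim.

Answer: (5, 5)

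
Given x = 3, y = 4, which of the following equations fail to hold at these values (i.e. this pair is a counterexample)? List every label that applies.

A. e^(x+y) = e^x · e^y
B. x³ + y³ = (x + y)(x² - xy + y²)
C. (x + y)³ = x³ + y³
C

Evaluating each claim at the given values:
A. LHS = e^7 ≈ 1097, RHS = e^7 ≈ 1097 → holds here (LHS = RHS)
B. LHS = 91, RHS = 91 → holds here (LHS = RHS)
C. LHS = 343, RHS = 91 → fails here (LHS ≠ RHS)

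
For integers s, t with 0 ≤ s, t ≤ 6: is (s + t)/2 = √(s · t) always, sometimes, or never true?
Sometimes true

It holds at (s, t) = (0, 0) (both sides equal 0), but fails at (s, t) = (2, 3) (LHS = 5/2, RHS = √(6) ≈ 2.449).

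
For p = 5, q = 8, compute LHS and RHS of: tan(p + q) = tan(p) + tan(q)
LHS = tan(5 + 8) = tan(13) ≈ 0.463
RHS = tan(5) + tan(8) ≈ -10.18

LHS ≠ RHS (they differ by about 10.64), so the equation does not hold here.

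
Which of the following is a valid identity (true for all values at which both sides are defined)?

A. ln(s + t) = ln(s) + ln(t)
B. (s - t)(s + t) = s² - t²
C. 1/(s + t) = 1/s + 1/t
B

A: fails at (3, 5) — LHS = ln(8) ≈ 2.079, RHS = ln(3) + ln(5) ≈ 2.708.
B: holds — e.g. at (4, 4), both sides equal 0.
C: fails at (2, 2) — LHS = 1/4, RHS = 1.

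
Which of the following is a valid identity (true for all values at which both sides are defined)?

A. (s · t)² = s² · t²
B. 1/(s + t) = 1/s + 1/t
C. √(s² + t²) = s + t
A

A: holds — e.g. at (1, 1), both sides equal 1.
B: fails at (1, 1) — LHS = 1/2, RHS = 2.
C: fails at (6, 7) — LHS = √(85) ≈ 9.22, RHS = 13.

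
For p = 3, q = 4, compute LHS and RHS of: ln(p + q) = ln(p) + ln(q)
LHS = ln(3 + 4) = ln(7) ≈ 1.946
RHS = ln(3) + ln(4) ≈ 2.485

LHS ≠ RHS (they differ by about 0.539), so the equation does not hold here.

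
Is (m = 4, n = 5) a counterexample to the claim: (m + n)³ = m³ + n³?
Substituting m = 4, n = 5:
LHS = (4 + 5)³ = 729
RHS = 4³ + 5³ = 189

Since LHS ≠ RHS, this pair disproves the claim.

Answer: Yes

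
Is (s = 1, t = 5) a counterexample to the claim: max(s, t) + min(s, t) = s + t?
Substituting s = 1, t = 5:
LHS = max(1, 5) + min(1, 5) = 6
RHS = 1 + 5 = 6

The sides agree, so this pair does not disprove the claim.

Answer: No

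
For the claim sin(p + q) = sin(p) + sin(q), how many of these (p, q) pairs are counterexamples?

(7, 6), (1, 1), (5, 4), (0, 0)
3

Testing each pair:
(7, 6): LHS = sin(13) ≈ 0.4202, RHS = sin(6) + sin(7) ≈ 0.3776 → counterexample
(1, 1): LHS = sin(2) ≈ 0.9093, RHS = 2·sin(1) ≈ 1.683 → counterexample
(5, 4): LHS = sin(9) ≈ 0.4121, RHS = sin(5) + sin(4) ≈ -1.716 → counterexample
(0, 0): LHS = 0, RHS = 0 → satisfies claim

That makes 3 counterexamples.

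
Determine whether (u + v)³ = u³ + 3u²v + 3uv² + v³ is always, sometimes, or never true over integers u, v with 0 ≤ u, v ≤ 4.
Always true

The identity holds for every pair in the range. For instance at (u, v) = (3, 0): both sides equal 27.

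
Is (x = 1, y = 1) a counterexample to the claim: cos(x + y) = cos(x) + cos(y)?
Yes

Substituting x = 1, y = 1:
LHS = cos(1 + 1) = cos(2) ≈ -0.4161
RHS = cos(1) + cos(1) = 2·cos(1) ≈ 1.081

Since LHS ≠ RHS, this pair disproves the claim.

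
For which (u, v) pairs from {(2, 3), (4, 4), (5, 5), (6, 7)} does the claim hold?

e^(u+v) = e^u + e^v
Testing each pair:
(2, 3): LHS = e^5 ≈ 148.4, RHS = e^2 + e^3 ≈ 27.47 → fails
(4, 4): LHS = e^8 ≈ 2981, RHS = 2·e^4 ≈ 109.2 → fails
(5, 5): LHS = e^10 ≈ 22026.5, RHS = 2·e^5 ≈ 296.8 → fails
(6, 7): LHS = e^13 ≈ 442413.4, RHS = e^6 + e^7 ≈ 1500 → fails

No pair satisfies the claim.

Answer: None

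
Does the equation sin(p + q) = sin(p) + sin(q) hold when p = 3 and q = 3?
Substituting p = 3, q = 3:

LHS = sin(3 + 3) = sin(6) ≈ -0.2794
RHS = sin(3) + sin(3) = 2·sin(3) ≈ 0.2822

LHS ≠ RHS, so the equation does not hold at this point.

Answer: Fails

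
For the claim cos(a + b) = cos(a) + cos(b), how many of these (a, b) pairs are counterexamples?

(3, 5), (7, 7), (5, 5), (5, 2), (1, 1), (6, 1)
Testing each pair:
(3, 5): LHS = cos(8) ≈ -0.1455, RHS = cos(3) + cos(5) ≈ -0.7063 → counterexample
(7, 7): LHS = cos(14) ≈ 0.1367, RHS = 2·cos(7) ≈ 1.508 → counterexample
(5, 5): LHS = cos(10) ≈ -0.8391, RHS = 2·cos(5) ≈ 0.5673 → counterexample
(5, 2): LHS = cos(7) ≈ 0.7539, RHS = cos(2) + cos(5) ≈ -0.1325 → counterexample
(1, 1): LHS = cos(2) ≈ -0.4161, RHS = 2·cos(1) ≈ 1.081 → counterexample
(6, 1): LHS = cos(7) ≈ 0.7539, RHS = cos(1) + cos(6) ≈ 1.5 → counterexample

That makes 6 counterexamples.

Answer: 6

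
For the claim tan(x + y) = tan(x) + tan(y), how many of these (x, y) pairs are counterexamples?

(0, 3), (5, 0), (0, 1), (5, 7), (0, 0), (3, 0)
1

Testing each pair:
(0, 3): LHS = tan(3) ≈ -0.1425, RHS = tan(3) ≈ -0.1425 → satisfies claim
(5, 0): LHS = tan(5) ≈ -3.381, RHS = tan(5) ≈ -3.381 → satisfies claim
(0, 1): LHS = tan(1) ≈ 1.557, RHS = tan(1) ≈ 1.557 → satisfies claim
(5, 7): LHS = tan(12) ≈ -0.6359, RHS = tan(5) + tan(7) ≈ -2.509 → counterexample
(0, 0): LHS = 0, RHS = 0 → satisfies claim
(3, 0): LHS = tan(3) ≈ -0.1425, RHS = tan(3) ≈ -0.1425 → satisfies claim

That makes 1 counterexample.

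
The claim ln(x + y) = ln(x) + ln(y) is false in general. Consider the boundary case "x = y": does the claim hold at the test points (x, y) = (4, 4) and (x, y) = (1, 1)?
At (4, 4): LHS = ln(8) ≈ 2.079 ≠ RHS = 2·ln(4) ≈ 2.773
At (1, 1): LHS = ln(2) ≈ 0.6931 ≠ RHS = 0

Answer: No, fails at both test points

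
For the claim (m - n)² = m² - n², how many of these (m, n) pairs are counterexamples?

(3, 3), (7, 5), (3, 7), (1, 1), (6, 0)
2

Testing each pair:
(3, 3): LHS = 0, RHS = 0 → satisfies claim
(7, 5): LHS = 4, RHS = 24 → counterexample
(3, 7): LHS = 16, RHS = -40 → counterexample
(1, 1): LHS = 0, RHS = 0 → satisfies claim
(6, 0): LHS = 36, RHS = 36 → satisfies claim

That makes 2 counterexamples.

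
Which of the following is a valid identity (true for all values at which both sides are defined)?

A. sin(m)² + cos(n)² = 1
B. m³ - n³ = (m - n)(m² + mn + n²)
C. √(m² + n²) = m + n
A: fails at (2, 3) — LHS = sin(2)² + cos(3)² ≈ 1.807, RHS = 1.
B: holds — e.g. at (2, 2), both sides equal 0.
C: fails at (1, 5) — LHS = √(26) ≈ 5.099, RHS = 6.

Answer: B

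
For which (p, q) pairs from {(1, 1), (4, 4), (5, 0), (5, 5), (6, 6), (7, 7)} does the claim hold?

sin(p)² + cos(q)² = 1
(1, 1), (4, 4), (5, 5), (6, 6), (7, 7)

Testing each pair:
(1, 1): LHS = cos(1)² + sin(1)² = 1, RHS = 1 → holds
(4, 4): LHS = cos(4)² + sin(4)² = 1, RHS = 1 → holds
(5, 0): LHS = sin(5)² + 1 ≈ 1.92, RHS = 1 → fails
(5, 5): LHS = cos(5)² + sin(5)² = 1, RHS = 1 → holds
(6, 6): LHS = sin(6)² + cos(6)² = 1, RHS = 1 → holds
(7, 7): LHS = sin(7)² + cos(7)² = 1, RHS = 1 → holds

5 of 6 pairs satisfy the claim.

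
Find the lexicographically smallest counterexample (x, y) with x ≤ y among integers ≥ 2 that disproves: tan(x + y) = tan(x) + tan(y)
Substituting (2, 2) into the claim:
LHS = tan(2 + 2) = tan(4) ≈ 1.158
RHS = tan(2) + tan(2) = 2·tan(2) ≈ -4.37

Since LHS ≠ RHS, this pair disproves the claim, and no lexicographically smaller pair (x ≤ y, integers ≥ 2) does.

For instance (4, 6) is also a counterexample (LHS = tan(10) ≈ 0.6484, RHS = tan(6) + tan(4) ≈ 0.8668), but it's lexicographically larger.

Answer: (x, y) = (2, 2)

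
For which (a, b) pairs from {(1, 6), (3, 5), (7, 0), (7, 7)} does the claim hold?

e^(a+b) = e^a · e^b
Testing each pair:
(1, 6): LHS = e^7 ≈ 1097, RHS = e^7 ≈ 1097 → holds
(3, 5): LHS = e^8 ≈ 2981, RHS = e^8 ≈ 2981 → holds
(7, 0): LHS = e^7 ≈ 1097, RHS = e^7 ≈ 1097 → holds
(7, 7): LHS = e^14 ≈ 1202604.3, RHS = e^14 ≈ 1202604.3 → holds

Every pair satisfies the claim.

Answer: All pairs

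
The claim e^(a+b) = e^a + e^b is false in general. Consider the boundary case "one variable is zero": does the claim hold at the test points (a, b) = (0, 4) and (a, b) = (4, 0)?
No, fails at both test points

At (0, 4): LHS = e^4 ≈ 54.6 ≠ RHS = 1 + e^4 ≈ 55.6
At (4, 0): LHS = e^4 ≈ 54.6 ≠ RHS = 1 + e^4 ≈ 55.6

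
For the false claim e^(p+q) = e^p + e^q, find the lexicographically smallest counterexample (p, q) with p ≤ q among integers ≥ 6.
Substituting (6, 6) into the claim:
LHS = e^(6+6) = e^12 ≈ 162754.8
RHS = e^6 + e^6 = 2·e^6 ≈ 806.9

Since LHS ≠ RHS, this pair disproves the claim, and no lexicographically smaller pair (p ≤ q, integers ≥ 6) does.

For instance (6, 8) is also a counterexample (LHS = e^14 ≈ 1202604.3, RHS = e^6 + e^8 ≈ 3384), but it's lexicographically larger.

Answer: (p, q) = (6, 6)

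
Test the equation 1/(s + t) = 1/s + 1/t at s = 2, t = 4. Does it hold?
Substituting s = 2, t = 4:

LHS = 1/(2 + 4) = 1/6
RHS = 1/2 + 1/4 = 3/4

LHS ≠ RHS, so the equation does not hold at this point.

Answer: Fails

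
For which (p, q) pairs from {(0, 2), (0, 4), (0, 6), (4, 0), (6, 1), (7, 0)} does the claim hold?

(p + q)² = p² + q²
(0, 2), (0, 4), (0, 6), (4, 0), (7, 0)

Testing each pair:
(0, 2): LHS = 4, RHS = 4 → holds
(0, 4): LHS = 16, RHS = 16 → holds
(0, 6): LHS = 36, RHS = 36 → holds
(4, 0): LHS = 16, RHS = 16 → holds
(6, 1): LHS = 49, RHS = 37 → fails
(7, 0): LHS = 49, RHS = 49 → holds

5 of 6 pairs satisfy the claim.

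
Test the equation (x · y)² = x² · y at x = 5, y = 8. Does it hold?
Fails

Substituting x = 5, y = 8:

LHS = (5 · 8)² = 1600
RHS = 5² · 8 = 200

LHS ≠ RHS, so the equation does not hold at this point.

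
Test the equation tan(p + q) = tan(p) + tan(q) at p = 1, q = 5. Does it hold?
Fails

Substituting p = 1, q = 5:

LHS = tan(1 + 5) = tan(6) ≈ -0.291
RHS = tan(1) + tan(5) ≈ -1.823

LHS ≠ RHS, so the equation does not hold at this point.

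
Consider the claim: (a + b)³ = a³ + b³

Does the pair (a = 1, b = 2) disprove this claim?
Yes

Substituting a = 1, b = 2:
LHS = (1 + 2)³ = 27
RHS = 1³ + 2³ = 9

Since LHS ≠ RHS, this pair disproves the claim.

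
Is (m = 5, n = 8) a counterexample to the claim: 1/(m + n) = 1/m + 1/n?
Yes

Substituting m = 5, n = 8:
LHS = 1/(5 + 8) = 1/13
RHS = 1/5 + 1/8 = 13/40

Since LHS ≠ RHS, this pair disproves the claim.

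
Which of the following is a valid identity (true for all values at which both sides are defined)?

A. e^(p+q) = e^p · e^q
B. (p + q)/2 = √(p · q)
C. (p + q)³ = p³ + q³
A: holds — e.g. at (4, 5), both sides equal e^9 ≈ 8103.
B: fails at (4, 5) — LHS = 9/2, RHS = 2·√(5) ≈ 4.472.
C: fails at (4, 4) — LHS = 512, RHS = 128.

Answer: A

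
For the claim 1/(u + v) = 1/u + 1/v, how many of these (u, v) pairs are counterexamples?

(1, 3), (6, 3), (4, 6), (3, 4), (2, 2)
Testing each pair:
(1, 3): LHS = 1/4, RHS = 4/3 → counterexample
(6, 3): LHS = 1/9, RHS = 1/2 → counterexample
(4, 6): LHS = 1/10, RHS = 5/12 → counterexample
(3, 4): LHS = 1/7, RHS = 7/12 → counterexample
(2, 2): LHS = 1/4, RHS = 1 → counterexample

That makes 5 counterexamples.

Answer: 5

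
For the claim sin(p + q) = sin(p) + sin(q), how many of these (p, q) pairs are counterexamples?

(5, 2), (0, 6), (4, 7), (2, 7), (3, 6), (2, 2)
Testing each pair:
(5, 2): LHS = sin(7) ≈ 0.657, RHS = sin(5) + sin(2) ≈ -0.04963 → counterexample
(0, 6): LHS = sin(6) ≈ -0.2794, RHS = sin(6) ≈ -0.2794 → satisfies claim
(4, 7): LHS = sin(11) ≈ -1, RHS = sin(4) + sin(7) ≈ -0.09982 → counterexample
(2, 7): LHS = sin(9) ≈ 0.4121, RHS = sin(7) + sin(2) ≈ 1.566 → counterexample
(3, 6): LHS = sin(9) ≈ 0.4121, RHS = sin(6) + sin(3) ≈ -0.1383 → counterexample
(2, 2): LHS = sin(4) ≈ -0.7568, RHS = 2·sin(2) ≈ 1.819 → counterexample

That makes 5 counterexamples.

Answer: 5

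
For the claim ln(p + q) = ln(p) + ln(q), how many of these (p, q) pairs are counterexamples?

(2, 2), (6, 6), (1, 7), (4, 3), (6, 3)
4

Testing each pair:
(2, 2): LHS = ln(4) ≈ 1.386, RHS = 2·ln(2) ≈ 1.386 → satisfies claim
(6, 6): LHS = ln(12) ≈ 2.485, RHS = 2·ln(6) ≈ 3.584 → counterexample
(1, 7): LHS = ln(8) ≈ 2.079, RHS = ln(7) ≈ 1.946 → counterexample
(4, 3): LHS = ln(7) ≈ 1.946, RHS = ln(3) + ln(4) ≈ 2.485 → counterexample
(6, 3): LHS = ln(9) ≈ 2.197, RHS = ln(3) + ln(6) ≈ 2.89 → counterexample

That makes 4 counterexamples.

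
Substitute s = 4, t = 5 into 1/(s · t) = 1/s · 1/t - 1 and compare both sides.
LHS = 1/(4 · 5) = 1/20
RHS = 1/4 · 1/5 - 1 = -19/20

LHS ≠ RHS, so the equation does not hold here.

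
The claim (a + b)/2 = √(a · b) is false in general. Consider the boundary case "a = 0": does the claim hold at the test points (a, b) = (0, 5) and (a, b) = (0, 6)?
At (0, 5): LHS = 5/2 ≠ RHS = 0
At (0, 6): LHS = 3 ≠ RHS = 0

Answer: No, fails at both test points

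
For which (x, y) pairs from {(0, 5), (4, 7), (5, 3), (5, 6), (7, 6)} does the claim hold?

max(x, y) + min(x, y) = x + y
All pairs

Testing each pair:
(0, 5): LHS = 5, RHS = 5 → holds
(4, 7): LHS = 11, RHS = 11 → holds
(5, 3): LHS = 8, RHS = 8 → holds
(5, 6): LHS = 11, RHS = 11 → holds
(7, 6): LHS = 13, RHS = 13 → holds

Every pair satisfies the claim.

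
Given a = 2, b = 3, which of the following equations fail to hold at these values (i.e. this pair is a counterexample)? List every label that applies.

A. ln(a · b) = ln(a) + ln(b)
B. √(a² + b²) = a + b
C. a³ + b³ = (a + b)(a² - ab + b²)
B

Evaluating each claim at the given values:
A. LHS = ln(6) ≈ 1.792, RHS = ln(2) + ln(3) ≈ 1.792 → holds here (LHS = RHS)
B. LHS = √(13) ≈ 3.606, RHS = 5 → fails here (LHS ≠ RHS)
C. LHS = 35, RHS = 35 → holds here (LHS = RHS)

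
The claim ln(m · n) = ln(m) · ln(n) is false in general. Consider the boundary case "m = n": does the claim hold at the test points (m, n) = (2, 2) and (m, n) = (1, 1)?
At (2, 2): LHS = ln(4) ≈ 1.386 ≠ RHS = ln(2)² ≈ 0.4805
At (1, 1): LHS = 0, RHS = 0 → equal

Answer: Only at (1, 1)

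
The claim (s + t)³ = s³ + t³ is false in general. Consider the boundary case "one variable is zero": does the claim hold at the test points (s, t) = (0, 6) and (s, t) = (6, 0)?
At (0, 6): LHS = 216, RHS = 216 → equal
At (6, 0): LHS = 216, RHS = 216 → equal

So the claim does hold at both of these boundary points, even though it is not an identity.

Answer: Yes, holds at both test points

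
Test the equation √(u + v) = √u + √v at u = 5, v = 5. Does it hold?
Fails

Substituting u = 5, v = 5:

LHS = √(5 + 5) = √(10) ≈ 3.162
RHS = √5 + √5 = 2·√(5) ≈ 4.472

LHS ≠ RHS, so the equation does not hold at this point.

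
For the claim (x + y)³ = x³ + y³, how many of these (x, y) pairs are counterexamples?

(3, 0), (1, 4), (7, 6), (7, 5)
Testing each pair:
(3, 0): LHS = 27, RHS = 27 → satisfies claim
(1, 4): LHS = 125, RHS = 65 → counterexample
(7, 6): LHS = 2197, RHS = 559 → counterexample
(7, 5): LHS = 1728, RHS = 468 → counterexample

That makes 3 counterexamples.

Answer: 3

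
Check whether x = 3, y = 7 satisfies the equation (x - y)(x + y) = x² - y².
Holds

Substituting x = 3, y = 7:

LHS = (3 - 7)(3 + 7) = -40
RHS = 3² - 7² = -40

LHS = RHS, so the equation holds at this point.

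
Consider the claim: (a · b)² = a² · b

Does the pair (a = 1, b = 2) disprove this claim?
Substituting a = 1, b = 2:
LHS = (1 · 2)² = 4
RHS = 1² · 2 = 2

Since LHS ≠ RHS, this pair disproves the claim.

Answer: Yes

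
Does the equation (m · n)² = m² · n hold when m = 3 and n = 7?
Fails

Substituting m = 3, n = 7:

LHS = (3 · 7)² = 441
RHS = 3² · 7 = 63

LHS ≠ RHS, so the equation does not hold at this point.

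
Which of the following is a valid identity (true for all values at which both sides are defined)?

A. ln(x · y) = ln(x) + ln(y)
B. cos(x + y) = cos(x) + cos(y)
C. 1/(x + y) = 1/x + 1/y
A

A: holds — e.g. at (3, 3), both sides equal ln(9) ≈ 2.197.
B: fails at (2, 4) — LHS = cos(6) ≈ 0.9602, RHS = cos(4) + cos(2) ≈ -1.07.
C: fails at (4, 6) — LHS = 1/10, RHS = 5/12.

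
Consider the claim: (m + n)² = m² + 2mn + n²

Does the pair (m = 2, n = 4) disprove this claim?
No

Substituting m = 2, n = 4:
LHS = (2 + 4)² = 36
RHS = 2² + 2·2·4 + 4² = 36

The sides agree, so this pair does not disprove the claim.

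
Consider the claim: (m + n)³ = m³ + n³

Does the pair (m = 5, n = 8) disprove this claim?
Substituting m = 5, n = 8:
LHS = (5 + 8)³ = 2197
RHS = 5³ + 8³ = 637

Since LHS ≠ RHS, this pair disproves the claim.

Answer: Yes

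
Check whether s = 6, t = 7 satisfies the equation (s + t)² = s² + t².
Fails

Substituting s = 6, t = 7:

LHS = (6 + 7)² = 169
RHS = 6² + 7² = 85

LHS ≠ RHS, so the equation does not hold at this point.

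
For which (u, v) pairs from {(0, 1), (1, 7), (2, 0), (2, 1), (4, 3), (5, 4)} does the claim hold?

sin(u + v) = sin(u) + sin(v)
Testing each pair:
(0, 1): LHS = sin(1) ≈ 0.8415, RHS = sin(1) ≈ 0.8415 → holds
(1, 7): LHS = sin(8) ≈ 0.9894, RHS = sin(7) + sin(1) ≈ 1.498 → fails
(2, 0): LHS = sin(2) ≈ 0.9093, RHS = sin(2) ≈ 0.9093 → holds
(2, 1): LHS = sin(3) ≈ 0.1411, RHS = sin(1) + sin(2) ≈ 1.751 → fails
(4, 3): LHS = sin(7) ≈ 0.657, RHS = sin(4) + sin(3) ≈ -0.6157 → fails
(5, 4): LHS = sin(9) ≈ 0.4121, RHS = sin(5) + sin(4) ≈ -1.716 → fails

2 of 6 pairs satisfy the claim.

Answer: (0, 1), (2, 0)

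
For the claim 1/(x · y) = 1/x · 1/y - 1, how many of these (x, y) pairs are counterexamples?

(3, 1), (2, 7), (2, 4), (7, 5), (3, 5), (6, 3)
Testing each pair:
(3, 1): LHS = 1/3, RHS = -2/3 → counterexample
(2, 7): LHS = 1/14, RHS = -13/14 → counterexample
(2, 4): LHS = 1/8, RHS = -7/8 → counterexample
(7, 5): LHS = 1/35, RHS = -34/35 → counterexample
(3, 5): LHS = 1/15, RHS = -14/15 → counterexample
(6, 3): LHS = 1/18, RHS = -17/18 → counterexample

That makes 6 counterexamples.

Answer: 6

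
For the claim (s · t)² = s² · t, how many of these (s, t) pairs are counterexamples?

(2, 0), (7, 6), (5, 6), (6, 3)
3

Testing each pair:
(2, 0): LHS = 0, RHS = 0 → satisfies claim
(7, 6): LHS = 1764, RHS = 294 → counterexample
(5, 6): LHS = 900, RHS = 150 → counterexample
(6, 3): LHS = 324, RHS = 108 → counterexample

That makes 3 counterexamples.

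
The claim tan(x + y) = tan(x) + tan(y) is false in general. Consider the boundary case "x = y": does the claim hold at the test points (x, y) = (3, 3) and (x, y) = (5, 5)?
At (3, 3): LHS = tan(6) ≈ -0.291 ≠ RHS = 2·tan(3) ≈ -0.2851
At (5, 5): LHS = tan(10) ≈ 0.6484 ≠ RHS = 2·tan(5) ≈ -6.761

Answer: No, fails at both test points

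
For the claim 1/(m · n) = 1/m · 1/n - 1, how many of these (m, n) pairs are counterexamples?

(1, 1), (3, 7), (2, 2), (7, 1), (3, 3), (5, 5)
Testing each pair:
(1, 1): LHS = 1, RHS = 0 → counterexample
(3, 7): LHS = 1/21, RHS = -20/21 → counterexample
(2, 2): LHS = 1/4, RHS = -3/4 → counterexample
(7, 1): LHS = 1/7, RHS = -6/7 → counterexample
(3, 3): LHS = 1/9, RHS = -8/9 → counterexample
(5, 5): LHS = 1/25, RHS = -24/25 → counterexample

That makes 6 counterexamples.

Answer: 6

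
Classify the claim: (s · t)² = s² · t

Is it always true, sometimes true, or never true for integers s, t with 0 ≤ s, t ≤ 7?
Sometimes true

It holds at (s, t) = (2, 1) (both sides equal 4), but fails at (s, t) = (4, 3) (LHS = 144, RHS = 48).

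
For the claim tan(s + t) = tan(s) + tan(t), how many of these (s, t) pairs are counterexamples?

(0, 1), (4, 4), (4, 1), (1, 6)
3

Testing each pair:
(0, 1): LHS = tan(1) ≈ 1.557, RHS = tan(1) ≈ 1.557 → satisfies claim
(4, 4): LHS = tan(8) ≈ -6.8, RHS = 2·tan(4) ≈ 2.316 → counterexample
(4, 1): LHS = tan(5) ≈ -3.381, RHS = tan(4) + tan(1) ≈ 2.715 → counterexample
(1, 6): LHS = tan(7) ≈ 0.8714, RHS = tan(6) + tan(1) ≈ 1.266 → counterexample

That makes 3 counterexamples.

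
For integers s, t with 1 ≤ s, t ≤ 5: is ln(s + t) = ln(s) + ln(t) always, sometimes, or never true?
It holds at (s, t) = (2, 2) (both sides equal ln(4) ≈ 1.386), but fails at (s, t) = (3, 2) (LHS = ln(5) ≈ 1.609, RHS = ln(2) + ln(3) ≈ 1.792).

Answer: Sometimes true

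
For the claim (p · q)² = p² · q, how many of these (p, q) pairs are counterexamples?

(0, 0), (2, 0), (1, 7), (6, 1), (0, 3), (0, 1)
Testing each pair:
(0, 0): LHS = 0, RHS = 0 → satisfies claim
(2, 0): LHS = 0, RHS = 0 → satisfies claim
(1, 7): LHS = 49, RHS = 7 → counterexample
(6, 1): LHS = 36, RHS = 36 → satisfies claim
(0, 3): LHS = 0, RHS = 0 → satisfies claim
(0, 1): LHS = 0, RHS = 0 → satisfies claim

That makes 1 counterexample.

Answer: 1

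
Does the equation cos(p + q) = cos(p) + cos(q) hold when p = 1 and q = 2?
Substituting p = 1, q = 2:

LHS = cos(1 + 2) = cos(3) ≈ -0.99
RHS = cos(1) + cos(2) ≈ 0.1242

LHS ≠ RHS, so the equation does not hold at this point.

Answer: Fails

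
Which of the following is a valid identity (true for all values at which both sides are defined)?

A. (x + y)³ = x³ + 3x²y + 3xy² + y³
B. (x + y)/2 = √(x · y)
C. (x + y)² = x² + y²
A

A: holds — e.g. at (3, 3), both sides equal 216.
B: fails at (1, 2) — LHS = 3/2, RHS = √(2) ≈ 1.414.
C: fails at (4, 6) — LHS = 100, RHS = 52.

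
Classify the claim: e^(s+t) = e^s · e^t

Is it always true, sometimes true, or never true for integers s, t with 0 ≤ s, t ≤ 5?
Always true

The identity holds for every pair in the range. For instance at (s, t) = (1, 2): both sides equal e^3 ≈ 20.09.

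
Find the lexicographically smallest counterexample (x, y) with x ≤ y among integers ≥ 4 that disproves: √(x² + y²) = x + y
Substituting (4, 4) into the claim:
LHS = √(4² + 4²) = 4·√(2) ≈ 5.657
RHS = 4 + 4 = 8

Since LHS ≠ RHS, this pair disproves the claim, and no lexicographically smaller pair (x ≤ y, integers ≥ 4) does.

For instance (11, 11) is also a counterexample (LHS = 11·√(2) ≈ 15.56, RHS = 22), but it's lexicographically larger.

Answer: (x, y) = (4, 4)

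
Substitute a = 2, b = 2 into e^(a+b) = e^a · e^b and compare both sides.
LHS = e^(2+2) = e^4 ≈ 54.6
RHS = e^2 · e^2 = e^4 ≈ 54.6

LHS = RHS: the two sides agree.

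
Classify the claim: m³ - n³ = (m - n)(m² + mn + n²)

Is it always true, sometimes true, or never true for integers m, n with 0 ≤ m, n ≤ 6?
The identity holds for every pair in the range. For instance at (m, n) = (5, 3): both sides equal 98.

Answer: Always true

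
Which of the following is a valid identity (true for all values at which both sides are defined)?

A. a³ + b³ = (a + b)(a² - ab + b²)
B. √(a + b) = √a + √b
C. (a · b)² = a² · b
A

A: holds — e.g. at (1, 4), both sides equal 65.
B: fails at (3, 5) — LHS = 2·√(2) ≈ 2.828, RHS = √(3) + √(5) ≈ 3.968.
C: fails at (2, 2) — LHS = 16, RHS = 8.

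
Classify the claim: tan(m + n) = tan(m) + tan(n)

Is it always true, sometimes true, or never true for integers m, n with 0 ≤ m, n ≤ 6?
It holds at (m, n) = (5, 0) (both sides equal tan(5) ≈ -3.381), but fails at (m, n) = (6, 6) (LHS = tan(12) ≈ -0.6359, RHS = 2·tan(6) ≈ -0.582).

Answer: Sometimes true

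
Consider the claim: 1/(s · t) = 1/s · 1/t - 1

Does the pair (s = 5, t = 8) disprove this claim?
Yes

Substituting s = 5, t = 8:
LHS = 1/(5 · 8) = 1/40
RHS = 1/5 · 1/8 - 1 = -39/40

Since LHS ≠ RHS, this pair disproves the claim.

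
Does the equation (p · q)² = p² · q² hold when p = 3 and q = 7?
Substituting p = 3, q = 7:

LHS = (3 · 7)² = 441
RHS = 3² · 7² = 441

LHS = RHS, so the equation holds at this point.

Answer: Holds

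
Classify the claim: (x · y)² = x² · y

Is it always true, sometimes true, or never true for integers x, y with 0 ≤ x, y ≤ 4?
Sometimes true

It holds at (x, y) = (1, 1) (both sides equal 1), but fails at (x, y) = (1, 2) (LHS = 4, RHS = 2).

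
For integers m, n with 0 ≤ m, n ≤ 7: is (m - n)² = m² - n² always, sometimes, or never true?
It holds at (m, n) = (5, 0) (both sides equal 25), but fails at (m, n) = (6, 2) (LHS = 16, RHS = 32).

Answer: Sometimes true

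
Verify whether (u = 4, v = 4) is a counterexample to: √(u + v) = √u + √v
Yes

Substituting u = 4, v = 4:
LHS = √(4 + 4) = 2·√(2) ≈ 2.828
RHS = √4 + √4 = 4

Since LHS ≠ RHS, this pair disproves the claim.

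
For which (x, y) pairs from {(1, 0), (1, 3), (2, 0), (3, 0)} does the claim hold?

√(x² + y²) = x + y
Testing each pair:
(1, 0): LHS = 1, RHS = 1 → holds
(1, 3): LHS = √(10) ≈ 3.162, RHS = 4 → fails
(2, 0): LHS = 2, RHS = 2 → holds
(3, 0): LHS = 3, RHS = 3 → holds

3 of 4 pairs satisfy the claim.

Answer: (1, 0), (2, 0), (3, 0)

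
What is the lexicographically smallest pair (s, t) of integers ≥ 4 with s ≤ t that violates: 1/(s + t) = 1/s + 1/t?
(s, t) = (4, 4)

Substituting (4, 4) into the claim:
LHS = 1/(4 + 4) = 1/8
RHS = 1/4 + 1/4 = 1/2

Since LHS ≠ RHS, this pair disproves the claim, and no lexicographically smaller pair (s ≤ t, integers ≥ 4) does.

For instance (10, 10) is also a counterexample (LHS = 1/20, RHS = 1/5), but it's lexicographically larger.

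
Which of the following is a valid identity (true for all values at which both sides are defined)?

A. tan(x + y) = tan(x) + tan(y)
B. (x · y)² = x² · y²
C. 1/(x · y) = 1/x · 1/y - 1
B

A: fails at (3, 4) — LHS = tan(7) ≈ 0.8714, RHS = tan(3) + tan(4) ≈ 1.015.
B: holds — e.g. at (2, 4), both sides equal 64.
C: fails at (3, 7) — LHS = 1/21, RHS = -20/21.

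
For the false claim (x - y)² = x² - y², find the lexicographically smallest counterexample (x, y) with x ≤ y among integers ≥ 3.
Substituting (3, 4) into the claim:
LHS = (3 - 4)² = 1
RHS = 3² - 4² = -7

Since LHS ≠ RHS, this pair disproves the claim, and no lexicographically smaller pair (x ≤ y, integers ≥ 3) does.

For instance (3, 9) is also a counterexample (LHS = 36, RHS = -72), but it's lexicographically larger.

Answer: (x, y) = (3, 4)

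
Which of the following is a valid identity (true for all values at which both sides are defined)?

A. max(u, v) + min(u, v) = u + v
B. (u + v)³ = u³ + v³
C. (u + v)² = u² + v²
A

A: holds — e.g. at (4, 5), both sides equal 9.
B: fails at (5, 5) — LHS = 1000, RHS = 250.
C: fails at (2, 4) — LHS = 36, RHS = 20.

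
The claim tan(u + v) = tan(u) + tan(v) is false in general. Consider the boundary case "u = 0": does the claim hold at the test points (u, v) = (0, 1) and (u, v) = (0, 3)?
Yes, holds at both test points

At (0, 1): LHS = tan(1) ≈ 1.557, RHS = tan(1) ≈ 1.557 → equal
At (0, 3): LHS = tan(3) ≈ -0.1425, RHS = tan(3) ≈ -0.1425 → equal

So the claim does hold at both of these boundary points, even though it is not an identity.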